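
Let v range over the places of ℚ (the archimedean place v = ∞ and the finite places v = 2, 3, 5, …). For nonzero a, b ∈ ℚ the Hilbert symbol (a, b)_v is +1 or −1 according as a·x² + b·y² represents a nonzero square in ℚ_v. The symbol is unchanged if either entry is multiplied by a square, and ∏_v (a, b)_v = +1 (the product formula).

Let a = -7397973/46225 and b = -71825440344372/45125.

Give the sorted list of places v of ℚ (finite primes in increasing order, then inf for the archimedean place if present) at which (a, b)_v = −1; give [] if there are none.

(a, b) ≡ (-253, -1265) mod (ℚ^×)²; places V = {2, 3, 5, 11, 13, 19, 23, 43, ∞}.
(a,b)_3: α=4, u≡2; β=8, v≡1 (mod 3); (2|3)=-1, (1|3)=+1; sign (−1)^0·-1^8·+1^4 = +1.
(a,b)_∞: sgn(-253)=−, sgn(-1265)=−, so -1.
(a,b)_13: α=0, u≡8; β=2, v≡12 (mod 13); (8|13)=-1, (12|13)=+1; sign (−1)^0·-1^2·+1^0 = +1.
(a,b)_19: α=2, u≡15; β=-2, v≡15 (mod 19); (15|19)=-1, (15|19)=-1; sign (−1)^0·-1^-2·-1^2 = +1.
(a,b)_11: α=1, u≡10; β=3, v≡10 (mod 11); (10|11)=-1, (10|11)=-1; sign (−1)^1·-1^3·-1^1 = -1.
(a,b)_43: α=-2, u≡26; β=0, v≡38 (mod 43); (26|43)=-1, (38|43)=+1; sign (−1)^0·-1^0·+1^-2 = +1.
(a,b)_2: α=0, β=2; u≡3, v≡7 (mod 8); ε(u)ε(v)=1·1, αω(v)=0·0, βω(u)=2·1; sum ≡ 1  ⇒  -1.
(a,b)_5: α=-2, u≡3; β=-3, v≡3 (mod 5); (3|5)=-1, (3|5)=-1; sign (−1)^0·-1^-3·-1^-2 = -1.
(a,b)_23: α=1, u≡13; β=3, v≡22 (mod 23); (13|23)=+1, (22|23)=-1; sign (−1)^1·+1^3·-1^1 = +1.
(-253, -1265 / ℚ) ramifies at {2, 5, 11, ∞}: a division algebra.

[2, 5, 11, inf]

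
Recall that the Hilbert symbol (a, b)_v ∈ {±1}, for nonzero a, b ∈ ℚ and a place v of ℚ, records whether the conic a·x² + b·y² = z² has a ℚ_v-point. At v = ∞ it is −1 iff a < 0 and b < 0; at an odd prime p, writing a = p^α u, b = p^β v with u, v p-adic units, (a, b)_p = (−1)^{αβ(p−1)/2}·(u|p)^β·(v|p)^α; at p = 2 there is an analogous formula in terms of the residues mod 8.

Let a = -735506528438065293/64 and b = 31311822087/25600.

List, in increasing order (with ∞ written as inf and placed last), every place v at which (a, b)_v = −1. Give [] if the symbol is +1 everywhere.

Mod squares: a ≡ -1333, b ≡ 1881607. Check v ∈ {∞, 2, 3, 5, 7, 13, 23, 29, 31, 43}.
v=7: a=7^2·(≡1), b=7^1·(≡2) mod 7; (1|7)=+1, (2|7)=+1; (−1)^{2·1·3}·(+1)^1·(+1)^2 = +1.
v=2: v_2(a)=-6, v_2(b)=-10; units ≡ 3, 7 (mod 8); ε·ε+αω+βω = 1·1+-6·0+-10·1 ≡ 1  ⇒  (a,b)_2 = -1.
v=3: a=3^4·(≡2), b=3^2·(≡1) mod 3; (2|3)=-1, (1|3)=+1; (−1)^{4·2·1}·(-1)^2·(+1)^4 = +1.
v=43: a=43^3·(≡19), b=43^2·(≡25) mod 43; (19|43)=-1, (25|43)=+1; (−1)^{3·2·21}·(-1)^2·(+1)^3 = +1.
v=13: a=13^2·(≡5), b=13^1·(≡12) mod 13; (5|13)=-1, (12|13)=+1; (−1)^{2·1·6}·(-1)^1·(+1)^2 = -1.
v=5: a=5^0·(≡3), b=5^-2·(≡3) mod 5; (3|5)=-1, (3|5)=-1; (−1)^{0·-2·2}·(-1)^-2·(-1)^0 = +1.
v=23: a=23^2·(≡9), b=23^1·(≡22) mod 23; (9|23)=+1, (22|23)=-1; (−1)^{2·1·11}·(+1)^1·(-1)^2 = +1.
v=∞: -1333 < 0 and 1881607 > 0  ⇒  (a,b)_∞ = +1.
v=29: a=29^2·(≡1), b=29^1·(≡3) mod 29; (1|29)=+1, (3|29)=-1; (−1)^{2·1·14}·(+1)^1·(-1)^2 = +1.
v=31: a=31^1·(≡14), b=31^1·(≡30) mod 31; (14|31)=+1, (30|31)=-1; (−1)^{1·1·15}·(+1)^1·(-1)^1 = +1.
(-1333, 1881607 / ℚ) ramifies at {2, 13}: a division algebra.

[2, 13]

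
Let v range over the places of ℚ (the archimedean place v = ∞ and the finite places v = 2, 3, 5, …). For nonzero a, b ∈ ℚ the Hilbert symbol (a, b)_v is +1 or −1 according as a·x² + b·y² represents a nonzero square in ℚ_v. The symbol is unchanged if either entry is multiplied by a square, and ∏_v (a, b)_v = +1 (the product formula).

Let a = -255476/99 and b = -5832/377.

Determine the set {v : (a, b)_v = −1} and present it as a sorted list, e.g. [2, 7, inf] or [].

(a, b) ≡ (-2431, -754) mod (ℚ^×)²; places V = {2, 3, 11, 13, 17, 29, ∞}.
(a,b)_2: α=2, β=3; u≡1, v≡7 (mod 8); ε(u)ε(v)=0·1, αω(v)=2·0, βω(u)=3·0; sum ≡ 0  ⇒  +1.
(a,b)_11: α=-1, u≡6; β=0, v≡3 (mod 11); (6|11)=-1, (3|11)=+1; sign (−1)^0·-1^0·+1^-1 = +1.
(a,b)_∞: sgn(-2431)=−, sgn(-754)=−, so -1.
(a,b)_13: α=1, u≡7; β=-1, v≡6 (mod 13); (7|13)=-1, (6|13)=-1; sign (−1)^0·-1^-1·-1^1 = +1.
(a,b)_3: α=-2, u≡2; β=6, v≡2 (mod 3); (2|3)=-1, (2|3)=-1; sign (−1)^0·-1^6·-1^-2 = +1.
(a,b)_17: α=3, u≡6; β=0, v≡11 (mod 17); (6|17)=-1, (11|17)=-1; sign (−1)^0·-1^0·-1^3 = -1.
(a,b)_29: α=0, u≡6; β=-1, v≡2 (mod 29); (6|29)=+1, (2|29)=-1; sign (−1)^0·+1^-1·-1^0 = +1.
|Ram(-2431, -754)| = 2, even; anisotropic at {17, ∞}.

[17, inf]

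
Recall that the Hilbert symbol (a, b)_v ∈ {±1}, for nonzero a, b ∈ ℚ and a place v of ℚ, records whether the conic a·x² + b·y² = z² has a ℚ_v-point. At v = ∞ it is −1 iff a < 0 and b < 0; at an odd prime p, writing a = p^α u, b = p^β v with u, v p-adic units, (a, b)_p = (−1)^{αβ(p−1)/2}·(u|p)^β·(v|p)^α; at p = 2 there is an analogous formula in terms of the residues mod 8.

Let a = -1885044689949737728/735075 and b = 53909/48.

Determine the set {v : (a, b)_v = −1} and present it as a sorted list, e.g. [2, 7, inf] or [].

[2, 3]

(a, b) ≡ (-3441, 161727) mod (ℚ^×)²; places V = {2, 3, 5, 11, 31, 37, 47, ∞}.
(a,b)_5: α=-2, u≡4; β=0, v≡3 (mod 5); (4|5)=+1, (3|5)=-1; sign (−1)^0·+1^0·-1^-2 = +1.
(a,b)_31: α=3, u≡26; β=1, v≡2 (mod 31); (26|31)=-1, (2|31)=+1; sign (−1)^1·-1^1·+1^3 = +1.
(a,b)_3: α=-5, u≡2; β=-1, v≡2 (mod 3); (2|3)=-1, (2|3)=-1; sign (−1)^1·-1^-1·-1^-5 = -1.
(a,b)_∞: sgn(-3441)=−, sgn(161727)=+, so +1.
(a,b)_11: α=-2, u≡2; β=0, v≡5 (mod 11); (2|11)=-1, (5|11)=+1; sign (−1)^0·-1^0·+1^-2 = +1.
(a,b)_37: α=3, u≡29; β=1, v≡8 (mod 37); (29|37)=-1, (8|37)=-1; sign (−1)^0·-1^1·-1^3 = +1.
(a,b)_47: α=4, u≡25; β=1, v≡19 (mod 47); (25|47)=+1, (19|47)=-1; sign (−1)^0·+1^1·-1^4 = +1.
(a,b)_2: α=8, β=-4; u≡7, v≡7 (mod 8); ε(u)ε(v)=1·1, αω(v)=8·0, βω(u)=-4·0; sum ≡ 1  ⇒  -1.
(-3441, 161727 / ℚ) ramifies at {2, 3}: a division algebra.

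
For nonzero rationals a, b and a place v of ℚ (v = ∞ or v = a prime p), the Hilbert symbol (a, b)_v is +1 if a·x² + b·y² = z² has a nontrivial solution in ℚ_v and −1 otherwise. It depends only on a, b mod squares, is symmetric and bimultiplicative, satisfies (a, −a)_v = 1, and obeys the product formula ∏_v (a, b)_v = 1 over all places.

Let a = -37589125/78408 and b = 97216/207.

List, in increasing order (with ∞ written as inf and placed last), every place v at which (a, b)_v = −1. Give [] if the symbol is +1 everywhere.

[5, 23]

Mod squares: a ≡ -170, b ≡ 713. Check v ∈ {∞, 2, 3, 5, 7, 11, 17, 19, 23, 31}.
v=11: a=11^-2·(≡2), b=11^0·(≡1) mod 11; (2|11)=-1, (1|11)=+1; (−1)^{-2·0·5}·(-1)^0·(+1)^-2 = +1.
v=2: v_2(a)=-3, v_2(b)=6; units ≡ 3, 1 (mod 8); ε·ε+αω+βω = 1·0+-3·0+6·1 ≡ 0  ⇒  (a,b)_2 = +1.
v=17: a=17^1·(≡12), b=17^0·(≡9) mod 17; (12|17)=-1, (9|17)=+1; (−1)^{1·0·8}·(-1)^0·(+1)^1 = +1.
v=31: a=31^0·(≡2), b=31^1·(≡15) mod 31; (2|31)=+1, (15|31)=-1; (−1)^{0·1·15}·(+1)^1·(-1)^0 = +1.
v=7: a=7^2·(≡5), b=7^2·(≡6) mod 7; (5|7)=-1, (6|7)=-1; (−1)^{2·2·3}·(-1)^2·(-1)^2 = +1.
v=23: a=23^0·(≡5), b=23^-1·(≡2) mod 23; (5|23)=-1, (2|23)=+1; (−1)^{0·-1·11}·(-1)^-1·(+1)^0 = -1.
v=∞: -170 < 0 and 713 > 0  ⇒  (a,b)_∞ = +1.
v=19: a=19^2·(≡1), b=19^0·(≡13) mod 19; (1|19)=+1, (13|19)=-1; (−1)^{2·0·9}·(+1)^0·(-1)^2 = +1.
v=5: a=5^3·(≡4), b=5^0·(≡3) mod 5; (4|5)=+1, (3|5)=-1; (−1)^{3·0·2}·(+1)^0·(-1)^3 = -1.
v=3: a=3^-4·(≡1), b=3^-2·(≡2) mod 3; (1|3)=+1, (2|3)=-1; (−1)^{-4·-2·1}·(+1)^-2·(-1)^-4 = +1.
(-170, 713 / ℚ) ramifies at {5, 23}: a division algebra.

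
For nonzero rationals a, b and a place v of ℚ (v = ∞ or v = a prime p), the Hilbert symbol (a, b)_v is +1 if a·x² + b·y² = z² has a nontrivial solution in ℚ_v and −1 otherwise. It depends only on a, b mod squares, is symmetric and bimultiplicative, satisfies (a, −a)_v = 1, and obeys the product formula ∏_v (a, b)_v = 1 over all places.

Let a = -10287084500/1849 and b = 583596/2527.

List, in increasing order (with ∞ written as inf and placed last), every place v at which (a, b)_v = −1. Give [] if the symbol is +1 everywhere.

[5, 29, 41, 43]

Mod squares: a ≡ -42845, b ≡ 113477. Check v ∈ {∞, 2, 3, 5, 7, 11, 13, 19, 29, 41, 43}.
v=13: a=13^0·(≡3), b=13^1·(≡11) mod 13; (3|13)=+1, (11|13)=-1; (−1)^{0·1·6}·(+1)^1·(-1)^0 = +1.
v=41: a=41^1·(≡21), b=41^0·(≡19) mod 41; (21|41)=+1, (19|41)=-1; (−1)^{1·0·20}·(+1)^0·(-1)^1 = -1.
v=11: a=11^1·(≡8), b=11^0·(≡3) mod 11; (8|11)=-1, (3|11)=+1; (−1)^{1·0·5}·(-1)^0·(+1)^1 = +1.
v=29: a=29^0·(≡3), b=29^1·(≡14) mod 29; (3|29)=-1, (14|29)=-1; (−1)^{0·1·14}·(-1)^1·(-1)^0 = -1.
v=2: v_2(a)=2, v_2(b)=2; units ≡ 3, 5 (mod 8); ε·ε+αω+βω = 1·0+2·1+2·1 ≡ 0  ⇒  (a,b)_2 = +1.
v=∞: -42845 < 0 and 113477 > 0  ⇒  (a,b)_∞ = +1.
v=43: a=43^-2·(≡32), b=43^1·(≡36) mod 43; (32|43)=-1, (36|43)=+1; (−1)^{-2·1·21}·(-1)^1·(+1)^-2 = -1.
v=5: a=5^3·(≡1), b=5^0·(≡3) mod 5; (1|5)=+1, (3|5)=-1; (−1)^{3·0·2}·(+1)^0·(-1)^3 = -1.
v=7: a=7^4·(≡4), b=7^-1·(≡5) mod 7; (4|7)=+1, (5|7)=-1; (−1)^{4·-1·3}·(+1)^-1·(-1)^4 = +1.
v=3: a=3^0·(≡1), b=3^2·(≡2) mod 3; (1|3)=+1, (2|3)=-1; (−1)^{0·2·1}·(+1)^2·(-1)^0 = +1.
v=19: a=19^1·(≡16), b=19^-2·(≡7) mod 19; (16|19)=+1, (7|19)=+1; (−1)^{1·-2·9}·(+1)^-2·(+1)^1 = +1.
Ram(-42845, 113477) = {5, 29, 41, 43}; no ℚ_5-point on the conic.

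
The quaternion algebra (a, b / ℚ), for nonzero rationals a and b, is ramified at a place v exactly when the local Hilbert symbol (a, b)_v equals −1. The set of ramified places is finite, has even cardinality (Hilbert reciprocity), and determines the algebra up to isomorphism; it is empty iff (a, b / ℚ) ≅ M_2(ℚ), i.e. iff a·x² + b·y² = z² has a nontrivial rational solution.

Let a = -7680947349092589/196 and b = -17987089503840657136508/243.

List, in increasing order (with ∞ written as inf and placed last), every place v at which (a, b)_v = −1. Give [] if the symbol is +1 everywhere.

[2, 31, 37, inf]

Mod squares: a ≡ -341, b ≡ -33189. Check v ∈ {∞, 2, 3, 7, 11, 13, 23, 31, 37}.
v=3: a=3^2·(≡1), b=3^-5·(≡1) mod 3; (1|3)=+1, (1|3)=+1; (−1)^{2·-5·1}·(+1)^-5·(+1)^2 = +1.
v=11: a=11^3·(≡6), b=11^2·(≡4) mod 11; (6|11)=-1, (4|11)=+1; (−1)^{3·2·5}·(-1)^2·(+1)^3 = +1.
v=∞: -341 < 0 and -33189 < 0  ⇒  (a,b)_∞ = -1.
v=2: v_2(a)=-2, v_2(b)=2; units ≡ 3, 3 (mod 8); ε·ε+αω+βω = 1·1+-2·1+2·1 ≡ 1  ⇒  (a,b)_2 = -1.
v=7: a=7^-2·(≡4), b=7^0·(≡6) mod 7; (4|7)=+1, (6|7)=-1; (−1)^{-2·0·3}·(+1)^0·(-1)^-2 = +1.
v=31: a=31^1·(≡25), b=31^2·(≡17) mod 31; (25|31)=+1, (17|31)=-1; (−1)^{1·2·15}·(+1)^2·(-1)^1 = -1.
v=37: a=37^2·(≡14), b=37^3·(≡36) mod 37; (14|37)=-1, (36|37)=+1; (−1)^{2·3·18}·(-1)^3·(+1)^2 = -1.
v=13: a=13^4·(≡12), b=13^7·(≡7) mod 13; (12|13)=+1, (7|13)=-1; (−1)^{4·7·6}·(+1)^7·(-1)^4 = +1.
v=23: a=23^2·(≡1), b=23^3·(≡3) mod 23; (1|23)=+1, (3|23)=+1; (−1)^{2·3·11}·(+1)^3·(+1)^2 = +1.
(-341, -33189 / ℚ) ramifies at {2, 31, 37, ∞}: a division algebra.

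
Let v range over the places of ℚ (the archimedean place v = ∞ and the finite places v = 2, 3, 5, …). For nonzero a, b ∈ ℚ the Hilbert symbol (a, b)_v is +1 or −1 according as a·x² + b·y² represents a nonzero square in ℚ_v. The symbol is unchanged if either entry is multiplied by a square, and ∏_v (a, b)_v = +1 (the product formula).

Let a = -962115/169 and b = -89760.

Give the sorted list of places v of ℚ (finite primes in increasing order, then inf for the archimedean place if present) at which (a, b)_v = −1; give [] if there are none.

[2, 11, 17, inf]

Mod squares: a ≡ -19635, b ≡ -5610. Check v ∈ {∞, 2, 3, 5, 7, 11, 13, 17}.
v=13: a=13^-2·(≡2), b=13^0·(≡5) mod 13; (2|13)=-1, (5|13)=-1; (−1)^{-2·0·6}·(-1)^0·(-1)^-2 = +1.
v=7: a=7^3·(≡2), b=7^0·(≡1) mod 7; (2|7)=+1, (1|7)=+1; (−1)^{3·0·3}·(+1)^0·(+1)^3 = +1.
v=3: a=3^1·(≡1), b=3^1·(≡2) mod 3; (1|3)=+1, (2|3)=-1; (−1)^{1·1·1}·(+1)^1·(-1)^1 = +1.
v=2: v_2(a)=0, v_2(b)=5; units ≡ 5, 3 (mod 8); ε·ε+αω+βω = 0·1+0·1+5·1 ≡ 1  ⇒  (a,b)_2 = -1.
v=11: a=11^1·(≡10), b=11^1·(≡2) mod 11; (10|11)=-1, (2|11)=-1; (−1)^{1·1·5}·(-1)^1·(-1)^1 = -1.
v=5: a=5^1·(≡3), b=5^1·(≡3) mod 5; (3|5)=-1, (3|5)=-1; (−1)^{1·1·2}·(-1)^1·(-1)^1 = +1.
v=∞: -19635 < 0 and -5610 < 0  ⇒  (a,b)_∞ = -1.
v=17: a=17^1·(≡2), b=17^1·(≡7) mod 17; (2|17)=+1, (7|17)=-1; (−1)^{1·1·8}·(+1)^1·(-1)^1 = -1.
(-19635, -5610 / ℚ) ramifies at {2, 11, 17, ∞}: a division algebra.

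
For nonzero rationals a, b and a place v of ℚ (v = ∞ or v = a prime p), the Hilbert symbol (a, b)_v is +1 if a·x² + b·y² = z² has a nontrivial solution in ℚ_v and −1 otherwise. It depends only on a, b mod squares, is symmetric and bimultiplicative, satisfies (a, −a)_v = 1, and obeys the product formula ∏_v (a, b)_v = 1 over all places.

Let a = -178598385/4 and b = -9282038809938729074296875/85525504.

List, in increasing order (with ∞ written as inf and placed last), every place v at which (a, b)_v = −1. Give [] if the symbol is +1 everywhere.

Mod squares: a ≡ -8265, b ≡ -2755. Check v ∈ {∞, 2, 3, 5, 7, 13, 17, 19, 29}.
v=5: a=5^1·(≡2), b=5^7·(≡1) mod 5; (2|5)=-1, (1|5)=+1; (−1)^{1·7·2}·(-1)^7·(+1)^1 = -1.
v=2: v_2(a)=-2, v_2(b)=-10; units ≡ 7, 5 (mod 8); ε·ε+αω+βω = 1·0+-2·1+-10·0 ≡ 0  ⇒  (a,b)_2 = +1.
v=7: a=7^4·(≡1), b=7^8·(≡5) mod 7; (1|7)=+1, (5|7)=-1; (−1)^{4·8·3}·(+1)^8·(-1)^4 = +1.
v=19: a=19^1·(≡3), b=19^3·(≡7) mod 19; (3|19)=-1, (7|19)=+1; (−1)^{1·3·9}·(-1)^3·(+1)^1 = +1.
v=13: a=13^0·(≡12), b=13^2·(≡10) mod 13; (12|13)=+1, (10|13)=+1; (−1)^{0·2·6}·(+1)^2·(+1)^0 = +1.
v=29: a=29^1·(≡5), b=29^3·(≡18) mod 29; (5|29)=+1, (18|29)=-1; (−1)^{1·3·14}·(+1)^3·(-1)^1 = -1.
v=∞: -8265 < 0 and -2755 < 0  ⇒  (a,b)_∞ = -1.
v=3: a=3^3·(≡2), b=3^6·(≡2) mod 3; (2|3)=-1, (2|3)=-1; (−1)^{3·6·1}·(-1)^6·(-1)^3 = -1.
v=17: a=17^0·(≡7), b=17^-4·(≡15) mod 17; (7|17)=-1, (15|17)=+1; (−1)^{0·-4·8}·(-1)^-4·(+1)^0 = +1.
Ram(-8265, -2755) = {3, 5, 29, ∞}; no ℚ_3-point on the conic.

[3, 5, 29, inf]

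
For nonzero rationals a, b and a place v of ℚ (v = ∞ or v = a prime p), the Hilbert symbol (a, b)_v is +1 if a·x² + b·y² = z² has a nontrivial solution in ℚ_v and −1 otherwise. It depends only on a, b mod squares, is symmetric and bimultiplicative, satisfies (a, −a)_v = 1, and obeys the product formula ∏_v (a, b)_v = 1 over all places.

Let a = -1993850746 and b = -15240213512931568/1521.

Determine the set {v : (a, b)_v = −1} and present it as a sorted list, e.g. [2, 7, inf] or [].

[31, 41, 43, inf]

(a, b) ≡ (-1993850746, -51127) mod (ℚ^×)²; places V = {2, 3, 7, 13, 17, 29, 31, 37, 41, 43, ∞}.
(a,b)_3: α=0, u≡2; β=-2, v≡2 (mod 3); (2|3)=-1, (2|3)=-1; sign (−1)^0·-1^-2·-1^0 = +1.
(a,b)_17: α=1, u≡8; β=2, v≡8 (mod 17); (8|17)=+1, (8|17)=+1; sign (−1)^0·+1^2·+1^1 = +1.
(a,b)_41: α=1, u≡4; β=1, v≡19 (mod 41); (4|41)=+1, (19|41)=-1; sign (−1)^0·+1^1·-1^1 = -1.
(a,b)_13: α=0, u≡9; β=-2, v≡11 (mod 13); (9|13)=+1, (11|13)=-1; sign (−1)^0·+1^-2·-1^0 = +1.
(a,b)_29: α=1, u≡16; β=1, v≡9 (mod 29); (16|29)=+1, (9|29)=+1; sign (−1)^0·+1^1·+1^1 = +1.
(a,b)_37: α=1, u≡15; β=2, v≡21 (mod 37); (15|37)=-1, (21|37)=+1; sign (−1)^0·-1^2·+1^1 = +1.
(a,b)_∞: sgn(-1993850746)=−, sgn(-51127)=−, so -1.
(a,b)_7: α=0, u≡1; β=2, v≡2 (mod 7); (1|7)=+1, (2|7)=+1; sign (−1)^0·+1^2·+1^0 = +1.
(a,b)_31: α=1, u≡11; β=2, v≡29 (mod 31); (11|31)=-1, (29|31)=-1; sign (−1)^0·-1^2·-1^1 = -1.
(a,b)_43: α=1, u≡41; β=1, v≡9 (mod 43); (41|43)=+1, (9|43)=+1; sign (−1)^1·+1^1·+1^1 = -1.
(a,b)_2: α=1, β=4; u≡3, v≡1 (mod 8); ε(u)ε(v)=1·0, αω(v)=1·0, βω(u)=4·1; sum ≡ 0  ⇒  +1.
(-1993850746, -51127 / ℚ) ramifies at {31, 41, 43, ∞}: a division algebra.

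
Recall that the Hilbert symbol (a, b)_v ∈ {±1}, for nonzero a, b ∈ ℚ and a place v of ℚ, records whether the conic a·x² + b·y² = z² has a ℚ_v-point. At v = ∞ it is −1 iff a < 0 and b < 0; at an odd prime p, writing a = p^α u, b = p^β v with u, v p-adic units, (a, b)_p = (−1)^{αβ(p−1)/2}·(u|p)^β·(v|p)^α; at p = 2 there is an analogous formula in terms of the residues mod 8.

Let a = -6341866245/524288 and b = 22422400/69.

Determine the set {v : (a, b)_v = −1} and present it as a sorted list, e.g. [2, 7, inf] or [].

Mod squares: a ≡ -32890, b ≡ 19734. Check v ∈ {∞, 2, 3, 5, 7, 11, 13, 23}.
v=11: a=11^1·(≡6), b=11^1·(≡4) mod 11; (6|11)=-1, (4|11)=+1; (−1)^{1·1·5}·(-1)^1·(+1)^1 = +1.
v=13: a=13^1·(≡5), b=13^1·(≡3) mod 13; (5|13)=-1, (3|13)=+1; (−1)^{1·1·6}·(-1)^1·(+1)^1 = -1.
v=2: v_2(a)=-19, v_2(b)=7; units ≡ 3, 3 (mod 8); ε·ε+αω+βω = 1·1+-19·1+7·1 ≡ 1  ⇒  (a,b)_2 = -1.
v=7: a=7^0·(≡3), b=7^2·(≡4) mod 7; (3|7)=-1, (4|7)=+1; (−1)^{0·2·3}·(-1)^2·(+1)^0 = +1.
v=3: a=3^6·(≡2), b=3^-1·(≡2) mod 3; (2|3)=-1, (2|3)=-1; (−1)^{6·-1·1}·(-1)^-1·(-1)^6 = -1.
v=23: a=23^3·(≡20), b=23^-1·(≡15) mod 23; (20|23)=-1, (15|23)=-1; (−1)^{3·-1·11}·(-1)^-1·(-1)^3 = -1.
v=∞: -32890 < 0 and 19734 > 0  ⇒  (a,b)_∞ = +1.
v=5: a=5^1·(≡2), b=5^2·(≡4) mod 5; (2|5)=-1, (4|5)=+1; (−1)^{1·2·2}·(-1)^2·(+1)^1 = +1.
Ram(-32890, 19734) = {2, 3, 13, 23}; no ℚ_2-point on the conic.

[2, 3, 13, 23]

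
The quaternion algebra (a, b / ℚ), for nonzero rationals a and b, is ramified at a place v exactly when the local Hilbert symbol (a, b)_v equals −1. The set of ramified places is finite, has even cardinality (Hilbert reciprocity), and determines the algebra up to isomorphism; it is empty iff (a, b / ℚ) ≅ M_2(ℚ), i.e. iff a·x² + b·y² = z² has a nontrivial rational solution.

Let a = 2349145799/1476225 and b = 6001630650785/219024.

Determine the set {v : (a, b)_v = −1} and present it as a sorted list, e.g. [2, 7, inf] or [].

(a, b) ≡ (283679, 15785) mod (ℚ^×)²; places V = {2, 3, 5, 7, 11, 13, 17, 31, 37, 41, ∞}.
(a,b)_∞: sgn(283679)=+, sgn(15785)=+, so +1.
(a,b)_11: α=1, u≡4; β=1, v≡1 (mod 11); (4|11)=+1, (1|11)=+1; sign (−1)^1·+1^1·+1^1 = -1.
(a,b)_17: α=1, u≡12; β=2, v≡9 (mod 17); (12|17)=-1, (9|17)=+1; sign (−1)^0·-1^2·+1^1 = +1.
(a,b)_13: α=2, u≡6; β=-2, v≡9 (mod 13); (6|13)=-1, (9|13)=+1; sign (−1)^0·-1^-2·+1^2 = +1.
(a,b)_31: α=0, u≡17; β=2, v≡23 (mod 31); (17|31)=-1, (23|31)=-1; sign (−1)^0·-1^2·-1^0 = +1.
(a,b)_5: α=-2, u≡1; β=1, v≡3 (mod 5); (1|5)=+1, (3|5)=-1; sign (−1)^0·+1^1·-1^-2 = +1.
(a,b)_2: α=0, β=-4; u≡7, v≡1 (mod 8); ε(u)ε(v)=1·0, αω(v)=0·0, βω(u)=-4·0; sum ≡ 0  ⇒  +1.
(a,b)_37: α=1, u≡19; β=2, v≡20 (mod 37); (19|37)=-1, (20|37)=-1; sign (−1)^0·-1^2·-1^1 = -1.
(a,b)_7: α=2, u≡2; β=1, v≡2 (mod 7); (2|7)=+1, (2|7)=+1; sign (−1)^0·+1^1·+1^2 = +1.
(a,b)_3: α=-10, u≡2; β=-4, v≡2 (mod 3); (2|3)=-1, (2|3)=-1; sign (−1)^0·-1^-4·-1^-10 = +1.
(a,b)_41: α=1, u≡21; β=1, v≡16 (mod 41); (21|41)=+1, (16|41)=+1; sign (−1)^0·+1^1·+1^1 = +1.
|Ram(283679, 15785)| = 2, even; anisotropic at {11, 37}.

[11, 37]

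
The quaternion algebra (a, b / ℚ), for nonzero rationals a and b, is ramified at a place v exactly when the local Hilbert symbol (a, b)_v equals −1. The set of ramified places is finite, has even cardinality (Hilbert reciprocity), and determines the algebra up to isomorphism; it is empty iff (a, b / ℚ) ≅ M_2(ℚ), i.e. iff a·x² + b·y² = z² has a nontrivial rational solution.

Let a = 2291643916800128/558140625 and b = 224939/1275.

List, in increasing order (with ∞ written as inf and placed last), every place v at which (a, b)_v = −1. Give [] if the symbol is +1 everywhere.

[3, 11]

Mod squares: a ≡ 2, b ≡ 561. Check v ∈ {∞, 2, 3, 5, 7, 11, 13, 17}.
v=11: a=11^8·(≡7), b=11^3·(≡7) mod 11; (7|11)=-1, (7|11)=-1; (−1)^{8·3·5}·(-1)^3·(-1)^8 = -1.
v=∞: 2 > 0 and 561 > 0  ⇒  (a,b)_∞ = +1.
v=3: a=3^-6·(≡2), b=3^-1·(≡1) mod 3; (2|3)=-1, (1|3)=+1; (−1)^{-6·-1·1}·(-1)^-1·(+1)^-6 = -1.
v=13: a=13^0·(≡11), b=13^2·(≡5) mod 13; (11|13)=-1, (5|13)=-1; (−1)^{0·2·6}·(-1)^2·(-1)^0 = +1.
v=5: a=5^-6·(≡3), b=5^-2·(≡4) mod 5; (3|5)=-1, (4|5)=+1; (−1)^{-6·-2·2}·(-1)^-2·(+1)^-6 = +1.
v=7: a=7^-2·(≡2), b=7^0·(≡1) mod 7; (2|7)=+1, (1|7)=+1; (−1)^{-2·0·3}·(+1)^0·(+1)^-2 = +1.
v=2: v_2(a)=7, v_2(b)=0; units ≡ 1, 1 (mod 8); ε·ε+αω+βω = 0·0+7·0+0·0 ≡ 0  ⇒  (a,b)_2 = +1.
v=17: a=17^4·(≡1), b=17^-1·(≡9) mod 17; (1|17)=+1, (9|17)=+1; (−1)^{4·-1·8}·(+1)^-1·(+1)^4 = +1.
(2, 561 / ℚ) ramifies at {3, 11}: a division algebra.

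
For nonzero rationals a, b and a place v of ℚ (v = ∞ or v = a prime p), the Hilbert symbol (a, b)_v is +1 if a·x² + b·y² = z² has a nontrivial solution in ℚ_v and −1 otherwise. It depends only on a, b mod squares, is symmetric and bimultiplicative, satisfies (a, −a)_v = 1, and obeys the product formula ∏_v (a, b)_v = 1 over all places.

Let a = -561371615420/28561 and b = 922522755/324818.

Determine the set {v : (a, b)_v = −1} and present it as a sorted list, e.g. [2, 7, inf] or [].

Mod squares: a ≡ -2255, b ≡ 311190. Check v ∈ {∞, 2, 3, 5, 7, 11, 13, 23, 31, 41}.
v=5: a=5^1·(≡1), b=5^1·(≡2) mod 5; (1|5)=+1, (2|5)=-1; (−1)^{1·1·2}·(+1)^1·(-1)^1 = -1.
v=31: a=31^0·(≡7), b=31^-2·(≡15) mod 31; (7|31)=+1, (15|31)=-1; (−1)^{0·-2·15}·(+1)^-2·(-1)^0 = +1.
v=7: a=7^6·(≡5), b=7^2·(≡3) mod 7; (5|7)=-1, (3|7)=-1; (−1)^{6·2·3}·(-1)^2·(-1)^6 = +1.
v=13: a=13^-4·(≡8), b=13^-2·(≡1) mod 13; (8|13)=-1, (1|13)=+1; (−1)^{-4·-2·6}·(-1)^-2·(+1)^-4 = +1.
v=11: a=11^1·(≡4), b=11^3·(≡5) mod 11; (4|11)=+1, (5|11)=+1; (−1)^{1·3·5}·(+1)^3·(+1)^1 = -1.
v=2: v_2(a)=2, v_2(b)=-1; units ≡ 1, 3 (mod 8); ε·ε+αω+βω = 0·1+2·1+-1·0 ≡ 0  ⇒  (a,b)_2 = +1.
v=3: a=3^0·(≡1), b=3^1·(≡2) mod 3; (1|3)=+1, (2|3)=-1; (−1)^{0·1·1}·(+1)^1·(-1)^0 = +1.
v=∞: -2255 < 0 and 311190 > 0  ⇒  (a,b)_∞ = +1.
v=41: a=41^1·(≡7), b=41^1·(≡18) mod 41; (7|41)=-1, (18|41)=+1; (−1)^{1·1·20}·(-1)^1·(+1)^1 = -1.
v=23: a=23^2·(≡17), b=23^1·(≡16) mod 23; (17|23)=-1, (16|23)=+1; (−1)^{2·1·11}·(-1)^1·(+1)^2 = -1.
Ram(-2255, 311190) = {5, 11, 23, 41}; no ℚ_5-point on the conic.

[5, 11, 23, 41]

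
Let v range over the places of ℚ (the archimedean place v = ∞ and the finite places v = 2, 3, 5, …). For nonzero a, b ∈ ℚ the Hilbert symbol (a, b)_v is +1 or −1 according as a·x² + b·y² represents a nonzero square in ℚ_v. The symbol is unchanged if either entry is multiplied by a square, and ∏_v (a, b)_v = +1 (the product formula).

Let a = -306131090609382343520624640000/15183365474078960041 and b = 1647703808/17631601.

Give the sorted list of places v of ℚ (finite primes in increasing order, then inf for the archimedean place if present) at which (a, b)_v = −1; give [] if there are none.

Mod squares: a ≡ -69, b ≡ 23. Check v ∈ {∞, 2, 3, 5, 7, 11, 13, 17, 19, 23}.
v=2: v_2(a)=16, v_2(b)=8; units ≡ 3, 7 (mod 8); ε·ε+αω+βω = 1·1+16·0+8·1 ≡ 1  ⇒  (a,b)_2 = -1.
v=13: a=13^-6·(≡4), b=13^-2·(≡9) mod 13; (4|13)=+1, (9|13)=+1; (−1)^{-6·-2·6}·(+1)^-2·(+1)^-6 = +1.
v=19: a=19^-4·(≡1), b=19^-2·(≡7) mod 19; (1|19)=+1, (7|19)=+1; (−1)^{-4·-2·9}·(+1)^-2·(+1)^-4 = +1.
v=23: a=23^11·(≡10), b=23^5·(≡9) mod 23; (10|23)=-1, (9|23)=+1; (−1)^{11·5·11}·(-1)^5·(+1)^11 = +1.
v=7: a=7^4·(≡2), b=7^0·(≡2) mod 7; (2|7)=+1, (2|7)=+1; (−1)^{4·0·3}·(+1)^0·(+1)^4 = +1.
v=3: a=3^3·(≡1), b=3^0·(≡2) mod 3; (1|3)=+1, (2|3)=-1; (−1)^{3·0·1}·(+1)^0·(-1)^3 = -1.
v=∞: -69 < 0 and 23 > 0  ⇒  (a,b)_∞ = +1.
v=5: a=5^4·(≡1), b=5^0·(≡3) mod 5; (1|5)=+1, (3|5)=-1; (−1)^{4·0·2}·(+1)^0·(-1)^4 = +1.
v=11: a=11^2·(≡7), b=11^0·(≡4) mod 11; (7|11)=-1, (4|11)=+1; (−1)^{2·0·5}·(-1)^0·(+1)^2 = +1.
v=17: a=17^-6·(≡2), b=17^-2·(≡11) mod 17; (2|17)=+1, (11|17)=-1; (−1)^{-6·-2·8}·(+1)^-2·(-1)^-6 = +1.
Ram(-69, 23) = {2, 3}; no ℚ_2-point on the conic.

[2, 3]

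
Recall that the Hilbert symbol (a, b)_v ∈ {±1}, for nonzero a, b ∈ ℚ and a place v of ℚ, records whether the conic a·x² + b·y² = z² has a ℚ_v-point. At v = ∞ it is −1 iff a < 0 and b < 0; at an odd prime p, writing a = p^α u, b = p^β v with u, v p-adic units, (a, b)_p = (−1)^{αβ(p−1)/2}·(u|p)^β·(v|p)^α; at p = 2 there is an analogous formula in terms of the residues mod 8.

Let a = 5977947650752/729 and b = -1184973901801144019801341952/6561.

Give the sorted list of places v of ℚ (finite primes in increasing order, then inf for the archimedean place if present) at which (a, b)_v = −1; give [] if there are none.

[2, 11]

Mod squares: a ≡ 7843, b ≡ -7337. Check v ∈ {∞, 2, 3, 7, 11, 17, 23, 29, 31}.
v=2: v_2(a)=6, v_2(b)=18; units ≡ 3, 7 (mod 8); ε·ε+αω+βω = 1·1+6·0+18·1 ≡ 1  ⇒  (a,b)_2 = -1.
v=∞: 7843 > 0 and -7337 < 0  ⇒  (a,b)_∞ = +1.
v=31: a=31^1·(≡16), b=31^2·(≡10) mod 31; (16|31)=+1, (10|31)=+1; (−1)^{1·2·15}·(+1)^2·(+1)^1 = +1.
v=29: a=29^2·(≡16), b=29^5·(≡15) mod 29; (16|29)=+1, (15|29)=-1; (−1)^{2·5·14}·(+1)^5·(-1)^2 = +1.
v=7: a=7^2·(≡6), b=7^2·(≡5) mod 7; (6|7)=-1, (5|7)=-1; (−1)^{2·2·3}·(-1)^2·(-1)^2 = +1.
v=23: a=23^1·(≡7), b=23^3·(≡18) mod 23; (7|23)=-1, (18|23)=+1; (−1)^{1·3·11}·(-1)^3·(+1)^1 = +1.
v=17: a=17^2·(≡12), b=17^2·(≡11) mod 17; (12|17)=-1, (11|17)=-1; (−1)^{2·2·8}·(-1)^2·(-1)^2 = +1.
v=11: a=11^1·(≡1), b=11^3·(≡3) mod 11; (1|11)=+1, (3|11)=+1; (−1)^{1·3·5}·(+1)^3·(+1)^1 = -1.
v=3: a=3^-6·(≡1), b=3^-8·(≡1) mod 3; (1|3)=+1, (1|3)=+1; (−1)^{-6·-8·1}·(+1)^-8·(+1)^-6 = +1.
Ram(7843, -7337) = {2, 11}; no ℚ_2-point on the conic.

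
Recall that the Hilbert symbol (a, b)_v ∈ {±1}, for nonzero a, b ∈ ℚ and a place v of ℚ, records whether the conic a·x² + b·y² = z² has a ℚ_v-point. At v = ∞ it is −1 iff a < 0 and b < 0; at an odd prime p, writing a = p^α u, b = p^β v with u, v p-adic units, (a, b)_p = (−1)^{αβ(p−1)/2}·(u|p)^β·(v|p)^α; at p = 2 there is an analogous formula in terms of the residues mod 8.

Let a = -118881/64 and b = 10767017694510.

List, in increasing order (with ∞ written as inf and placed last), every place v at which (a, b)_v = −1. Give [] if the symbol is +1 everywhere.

(a, b) ≡ (-13209, 510) mod (ℚ^×)²; places V = {2, 3, 5, 7, 11, 17, 37, ∞}.
(a,b)_3: α=3, u≡1; β=3, v≡2 (mod 3); (1|3)=+1, (2|3)=-1; sign (−1)^1·+1^3·-1^3 = +1.
(a,b)_2: α=-6, β=1; u≡7, v≡7 (mod 8); ε(u)ε(v)=1·1, αω(v)=-6·0, βω(u)=1·0; sum ≡ 1  ⇒  -1.
(a,b)_∞: sgn(-13209)=−, sgn(510)=+, so +1.
(a,b)_37: α=1, u≡29; β=2, v≡22 (mod 37); (29|37)=-1, (22|37)=-1; sign (−1)^0·-1^2·-1^1 = -1.
(a,b)_5: α=0, u≡1; β=1, v≡2 (mod 5); (1|5)=+1, (2|5)=-1; sign (−1)^0·+1^1·-1^0 = +1.
(a,b)_11: α=0, u≡2; β=2, v≡5 (mod 11); (2|11)=-1, (5|11)=+1; sign (−1)^0·-1^2·+1^0 = +1.
(a,b)_7: α=1, u≡6; β=2, v≡3 (mod 7); (6|7)=-1, (3|7)=-1; sign (−1)^0·-1^2·-1^1 = -1.
(a,b)_17: α=1, u≡10; β=3, v≡4 (mod 17); (10|17)=-1, (4|17)=+1; sign (−1)^0·-1^3·+1^1 = -1.
Ram(-13209, 510) = {2, 7, 17, 37}; no ℚ_2-point on the conic.

[2, 7, 17, 37]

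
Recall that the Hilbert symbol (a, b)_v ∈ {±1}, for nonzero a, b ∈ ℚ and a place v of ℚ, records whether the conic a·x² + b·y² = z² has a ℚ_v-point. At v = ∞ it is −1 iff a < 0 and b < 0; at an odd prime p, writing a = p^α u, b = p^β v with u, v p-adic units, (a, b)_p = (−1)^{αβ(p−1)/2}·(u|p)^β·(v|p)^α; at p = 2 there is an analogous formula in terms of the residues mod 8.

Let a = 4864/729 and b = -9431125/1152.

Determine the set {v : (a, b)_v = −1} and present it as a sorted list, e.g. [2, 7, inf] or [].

[11, 19]

(a, b) ≡ (19, -2090) mod (ℚ^×)²; places V = {2, 3, 5, 11, 19, ∞}.
(a,b)_∞: sgn(19)=+, sgn(-2090)=−, so +1.
(a,b)_3: α=-6, u≡1; β=-2, v≡1 (mod 3); (1|3)=+1, (1|3)=+1; sign (−1)^0·+1^-2·+1^-6 = +1.
(a,b)_11: α=0, u≡8; β=1, v≡8 (mod 11); (8|11)=-1, (8|11)=-1; sign (−1)^0·-1^1·-1^0 = -1.
(a,b)_2: α=8, β=-7; u≡3, v≡3 (mod 8); ε(u)ε(v)=1·1, αω(v)=8·1, βω(u)=-7·1; sum ≡ 0  ⇒  +1.
(a,b)_5: α=0, u≡1; β=3, v≡3 (mod 5); (1|5)=+1, (3|5)=-1; sign (−1)^0·+1^3·-1^0 = +1.
(a,b)_19: α=1, u≡4; β=3, v≡1 (mod 19); (4|19)=+1, (1|19)=+1; sign (−1)^1·+1^3·+1^1 = -1.
(19, -2090 / ℚ) ramifies at {11, 19}: a division algebra.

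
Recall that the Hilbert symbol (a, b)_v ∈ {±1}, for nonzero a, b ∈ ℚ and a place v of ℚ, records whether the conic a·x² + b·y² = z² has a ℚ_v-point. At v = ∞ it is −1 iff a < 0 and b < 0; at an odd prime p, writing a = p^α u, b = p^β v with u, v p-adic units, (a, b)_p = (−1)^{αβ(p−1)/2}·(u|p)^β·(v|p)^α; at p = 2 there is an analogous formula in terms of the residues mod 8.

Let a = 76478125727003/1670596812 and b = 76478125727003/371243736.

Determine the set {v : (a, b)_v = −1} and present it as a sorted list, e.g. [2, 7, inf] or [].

Mod squares: a ≡ 4641, b ≡ 9282. Check v ∈ {∞, 2, 3, 7, 11, 13, 17, 19, 23, 29, 41}.
v=13: a=13^1·(≡6), b=13^1·(≡1) mod 13; (6|13)=-1, (1|13)=+1; (−1)^{1·1·6}·(-1)^1·(+1)^1 = -1.
v=23: a=23^-2·(≡16), b=23^-2·(≡3) mod 23; (16|23)=+1, (3|23)=+1; (−1)^{-2·-2·11}·(+1)^-2·(+1)^-2 = +1.
v=17: a=17^3·(≡1), b=17^3·(≡13) mod 17; (1|17)=+1, (13|17)=+1; (−1)^{3·3·8}·(+1)^3·(+1)^3 = +1.
v=41: a=41^2·(≡5), b=41^2·(≡2) mod 41; (5|41)=+1, (2|41)=+1; (−1)^{2·2·20}·(+1)^2·(+1)^2 = +1.
v=7: a=7^1·(≡3), b=7^1·(≡3) mod 7; (3|7)=-1, (3|7)=-1; (−1)^{1·1·3}·(-1)^1·(-1)^1 = -1.
v=∞: 4641 > 0 and 9282 > 0  ⇒  (a,b)_∞ = +1.
v=3: a=3^-7·(≡2), b=3^-5·(≡1) mod 3; (2|3)=-1, (1|3)=+1; (−1)^{-7·-5·1}·(-1)^-5·(+1)^-7 = +1.
v=29: a=29^2·(≡6), b=29^2·(≡27) mod 29; (6|29)=+1, (27|29)=-1; (−1)^{2·2·14}·(+1)^2·(-1)^2 = +1.
v=19: a=19^-2·(≡17), b=19^-2·(≡10) mod 19; (17|19)=+1, (10|19)=-1; (−1)^{-2·-2·9}·(+1)^-2·(-1)^-2 = +1.
v=11: a=11^2·(≡2), b=11^2·(≡9) mod 11; (2|11)=-1, (9|11)=+1; (−1)^{2·2·5}·(-1)^2·(+1)^2 = +1.
v=2: v_2(a)=-2, v_2(b)=-3; units ≡ 1, 1 (mod 8); ε·ε+αω+βω = 0·0+-2·0+-3·0 ≡ 0  ⇒  (a,b)_2 = +1.
|Ram(4641, 9282)| = 2, even; anisotropic at {7, 13}.

[7, 13]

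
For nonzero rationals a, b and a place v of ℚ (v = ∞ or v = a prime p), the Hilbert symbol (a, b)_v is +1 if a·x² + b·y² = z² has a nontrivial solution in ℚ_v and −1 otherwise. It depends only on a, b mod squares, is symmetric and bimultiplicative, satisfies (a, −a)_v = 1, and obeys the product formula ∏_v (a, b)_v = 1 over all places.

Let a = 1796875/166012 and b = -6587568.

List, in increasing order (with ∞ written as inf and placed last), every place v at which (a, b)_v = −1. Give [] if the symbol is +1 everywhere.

(a, b) ≡ (805, -5083) mod (ℚ^×)²; places V = {2, 3, 5, 7, 11, 13, 17, 23, ∞}.
(a,b)_7: α=-3, u≡3; β=0, v≡6 (mod 7); (3|7)=-1, (6|7)=-1; sign (−1)^0·-1^0·-1^-3 = -1.
(a,b)_23: α=1, u≡3; β=1, v≡3 (mod 23); (3|23)=+1, (3|23)=+1; sign (−1)^1·+1^1·+1^1 = -1.
(a,b)_13: α=0, u≡1; β=1, v≡4 (mod 13); (1|13)=+1, (4|13)=+1; sign (−1)^0·+1^1·+1^0 = +1.
(a,b)_17: α=0, u≡11; β=1, v≡11 (mod 17); (11|17)=-1, (11|17)=-1; sign (−1)^0·-1^1·-1^0 = -1.
(a,b)_11: α=-2, u≡10; β=0, v≡2 (mod 11); (10|11)=-1, (2|11)=-1; sign (−1)^0·-1^0·-1^-2 = +1.
(a,b)_5: α=7, u≡4; β=0, v≡2 (mod 5); (4|5)=+1, (2|5)=-1; sign (−1)^0·+1^0·-1^7 = -1.
(a,b)_3: α=0, u≡1; β=4, v≡2 (mod 3); (1|3)=+1, (2|3)=-1; sign (−1)^0·+1^4·-1^0 = +1.
(a,b)_∞: sgn(805)=+, sgn(-5083)=−, so +1.
(a,b)_2: α=-2, β=4; u≡5, v≡5 (mod 8); ε(u)ε(v)=0·0, αω(v)=-2·1, βω(u)=4·1; sum ≡ 0  ⇒  +1.
Ram(805, -5083) = {5, 7, 17, 23}; no ℚ_5-point on the conic.

[5, 7, 17, 23]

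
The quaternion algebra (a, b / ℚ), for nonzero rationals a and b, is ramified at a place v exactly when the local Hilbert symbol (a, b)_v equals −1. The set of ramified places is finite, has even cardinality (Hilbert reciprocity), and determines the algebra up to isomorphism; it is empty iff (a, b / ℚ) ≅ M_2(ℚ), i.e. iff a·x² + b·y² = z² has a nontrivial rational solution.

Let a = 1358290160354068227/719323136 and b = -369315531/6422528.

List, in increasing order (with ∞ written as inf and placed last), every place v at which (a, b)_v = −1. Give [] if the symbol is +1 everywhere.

[3, 7, 11, 17]

(a, b) ≡ (2618, -102) mod (ℚ^×)²; places V = {2, 3, 7, 11, 13, 17, 23, ∞}.
(a,b)_3: α=12, u≡2; β=5, v≡2 (mod 3); (2|3)=-1, (2|3)=-1; sign (−1)^0·-1^5·-1^12 = -1.
(a,b)_23: α=4, u≡7; β=2, v≡9 (mod 23); (7|23)=-1, (9|23)=+1; sign (−1)^0·-1^2·+1^4 = +1.
(a,b)_2: α=-21, β=-17; u≡5, v≡5 (mod 8); ε(u)ε(v)=0·0, αω(v)=-21·1, βω(u)=-17·1; sum ≡ 0  ⇒  +1.
(a,b)_7: α=-3, u≡6; β=-2, v≡6 (mod 7); (6|7)=-1, (6|7)=-1; sign (−1)^0·-1^-2·-1^-3 = -1.
(a,b)_11: α=1, u≡8; β=0, v≡10 (mod 11); (8|11)=-1, (10|11)=-1; sign (−1)^0·-1^0·-1^1 = -1.
(a,b)_13: α=2, u≡7; β=2, v≡5 (mod 13); (7|13)=-1, (5|13)=-1; sign (−1)^0·-1^2·-1^2 = +1.
(a,b)_∞: sgn(2618)=+, sgn(-102)=−, so +1.
(a,b)_17: α=3, u≡1; β=1, v≡6 (mod 17); (1|17)=+1, (6|17)=-1; sign (−1)^0·+1^1·-1^3 = -1.
|Ram(2618, -102)| = 4, even; anisotropic at {3, 7, 11, 17}.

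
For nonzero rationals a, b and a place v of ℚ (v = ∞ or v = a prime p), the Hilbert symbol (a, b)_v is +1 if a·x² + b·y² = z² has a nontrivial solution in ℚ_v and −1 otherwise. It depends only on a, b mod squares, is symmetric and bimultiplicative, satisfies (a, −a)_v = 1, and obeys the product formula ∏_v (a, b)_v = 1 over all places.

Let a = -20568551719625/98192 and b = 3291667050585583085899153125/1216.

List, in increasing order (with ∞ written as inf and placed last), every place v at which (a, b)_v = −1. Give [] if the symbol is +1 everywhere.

Mod squares: a ≡ -1757545, b ≡ 337306278855. Check v ∈ {∞, 2, 3, 5, 7, 13, 17, 19, 23, 29, 31, 37}.
v=17: a=17^-1·(≡16), b=17^3·(≡10) mod 17; (16|17)=+1, (10|17)=-1; (−1)^{-1·3·8}·(+1)^3·(-1)^-1 = -1.
v=13: a=13^2·(≡9), b=13^1·(≡11) mod 13; (9|13)=+1, (11|13)=-1; (−1)^{2·1·6}·(+1)^1·(-1)^2 = +1.
v=37: a=37^0·(≡13), b=37^1·(≡22) mod 37; (13|37)=-1, (22|37)=-1; (−1)^{0·1·18}·(-1)^1·(-1)^0 = -1.
v=23: a=23^1·(≡20), b=23^3·(≡7) mod 23; (20|23)=-1, (7|23)=-1; (−1)^{1·3·11}·(-1)^3·(-1)^1 = -1.
v=2: v_2(a)=-4, v_2(b)=-6; units ≡ 7, 7 (mod 8); ε·ε+αω+βω = 1·1+-4·0+-6·0 ≡ 1  ⇒  (a,b)_2 = -1.
v=3: a=3^0·(≡2), b=3^1·(≡1) mod 3; (2|3)=-1, (1|3)=+1; (−1)^{0·1·1}·(-1)^1·(+1)^0 = -1.
v=5: a=5^3·(≡4), b=5^5·(≡4) mod 5; (4|5)=+1, (4|5)=+1; (−1)^{3·5·2}·(+1)^5·(+1)^3 = +1.
v=∞: -1757545 < 0 and 337306278855 > 0  ⇒  (a,b)_∞ = +1.
v=19: a=19^-2·(≡8), b=19^-1·(≡15) mod 19; (8|19)=-1, (15|19)=-1; (−1)^{-2·-1·9}·(-1)^-1·(-1)^-2 = -1.
v=7: a=7^2·(≡4), b=7^5·(≡2) mod 7; (4|7)=+1, (2|7)=+1; (−1)^{2·5·3}·(+1)^5·(+1)^2 = +1.
v=29: a=29^1·(≡24), b=29^3·(≡15) mod 29; (24|29)=+1, (15|29)=-1; (−1)^{1·3·14}·(+1)^3·(-1)^1 = -1.
v=31: a=31^3·(≡4), b=31^3·(≡4) mod 31; (4|31)=+1, (4|31)=+1; (−1)^{3·3·15}·(+1)^3·(+1)^3 = -1.
Ram(-1757545, 337306278855) = {2, 3, 17, 19, 23, 29, 31, 37}; no ℚ_2-point on the conic.

[2, 3, 17, 19, 23, 29, 31, 37]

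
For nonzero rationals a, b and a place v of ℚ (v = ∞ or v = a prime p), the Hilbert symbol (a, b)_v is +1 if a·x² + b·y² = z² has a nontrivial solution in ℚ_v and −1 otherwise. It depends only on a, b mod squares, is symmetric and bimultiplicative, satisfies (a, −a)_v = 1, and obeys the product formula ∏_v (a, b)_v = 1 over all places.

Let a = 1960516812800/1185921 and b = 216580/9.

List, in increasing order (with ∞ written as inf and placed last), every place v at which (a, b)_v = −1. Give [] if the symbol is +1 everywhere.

[5, 13]

(a, b) ≡ (2, 1105) mod (ℚ^×)²; places V = {2, 3, 5, 7, 11, 13, 17, ∞}.
(a,b)_3: α=-4, u≡2; β=-2, v≡1 (mod 3); (2|3)=-1, (1|3)=+1; sign (−1)^0·-1^-2·+1^-4 = +1.
(a,b)_5: α=2, u≡2; β=1, v≡4 (mod 5); (2|5)=-1, (4|5)=+1; sign (−1)^0·-1^1·+1^2 = -1.
(a,b)_13: α=2, u≡8; β=1, v≡8 (mod 13); (8|13)=-1, (8|13)=-1; sign (−1)^0·-1^1·-1^2 = -1.
(a,b)_17: α=2, u≡8; β=1, v≡14 (mod 17); (8|17)=+1, (14|17)=-1; sign (−1)^0·+1^1·-1^2 = +1.
(a,b)_7: α=2, u≡4; β=2, v≡5 (mod 7); (4|7)=+1, (5|7)=-1; sign (−1)^0·+1^2·-1^2 = +1.
(a,b)_2: α=15, β=2; u≡1, v≡1 (mod 8); ε(u)ε(v)=0·0, αω(v)=15·0, βω(u)=2·0; sum ≡ 0  ⇒  +1.
(a,b)_∞: sgn(2)=+, sgn(1105)=+, so +1.
(a,b)_11: α=-4, u≡10; β=0, v≡5 (mod 11); (10|11)=-1, (5|11)=+1; sign (−1)^0·-1^0·+1^-4 = +1.
Ram(2, 1105) = {5, 13}; no ℚ_5-point on the conic.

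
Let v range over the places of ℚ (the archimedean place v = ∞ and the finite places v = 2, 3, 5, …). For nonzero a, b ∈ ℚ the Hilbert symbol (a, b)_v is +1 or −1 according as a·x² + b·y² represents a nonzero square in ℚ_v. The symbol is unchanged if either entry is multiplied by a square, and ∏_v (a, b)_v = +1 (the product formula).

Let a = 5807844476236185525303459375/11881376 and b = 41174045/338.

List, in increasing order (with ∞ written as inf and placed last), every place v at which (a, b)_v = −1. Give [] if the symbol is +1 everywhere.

[7, 13, 17, 31]

Mod squares: a ≡ 12328305990, b ≡ 85690. Check v ∈ {∞, 2, 3, 5, 7, 11, 13, 17, 19, 31, 41}.
v=19: a=19^3·(≡12), b=19^1·(≡7) mod 19; (12|19)=-1, (7|19)=+1; (−1)^{3·1·9}·(-1)^1·(+1)^3 = +1.
v=13: a=13^-5·(≡2), b=13^-2·(≡8) mod 13; (2|13)=-1, (8|13)=-1; (−1)^{-5·-2·6}·(-1)^-2·(-1)^-5 = -1.
v=2: v_2(a)=-5, v_2(b)=-1; units ≡ 3, 5 (mod 8); ε·ε+αω+βω = 1·0+-5·1+-1·1 ≡ 0  ⇒  (a,b)_2 = +1.
v=17: a=17^3·(≡16), b=17^0·(≡3) mod 17; (16|17)=+1, (3|17)=-1; (−1)^{3·0·8}·(+1)^0·(-1)^3 = -1.
v=∞: 12328305990 > 0 and 85690 > 0  ⇒  (a,b)_∞ = +1.
v=7: a=7^1·(≡6), b=7^0·(≡5) mod 7; (6|7)=-1, (5|7)=-1; (−1)^{1·0·3}·(-1)^0·(-1)^1 = -1.
v=31: a=31^5·(≡20), b=31^2·(≡30) mod 31; (20|31)=+1, (30|31)=-1; (−1)^{5·2·15}·(+1)^2·(-1)^5 = -1.
v=3: a=3^1·(≡2), b=3^0·(≡1) mod 3; (2|3)=-1, (1|3)=+1; (−1)^{1·0·1}·(-1)^0·(+1)^1 = +1.
v=41: a=41^3·(≡20), b=41^1·(≡36) mod 41; (20|41)=+1, (36|41)=+1; (−1)^{3·1·20}·(+1)^1·(+1)^3 = +1.
v=5: a=5^5·(≡2), b=5^1·(≡3) mod 5; (2|5)=-1, (3|5)=-1; (−1)^{5·1·2}·(-1)^1·(-1)^5 = +1.
v=11: a=11^3·(≡1), b=11^1·(≡6) mod 11; (1|11)=+1, (6|11)=-1; (−1)^{3·1·5}·(+1)^1·(-1)^3 = +1.
(12328305990, 85690 / ℚ) ramifies at {7, 13, 17, 31}: a division algebra.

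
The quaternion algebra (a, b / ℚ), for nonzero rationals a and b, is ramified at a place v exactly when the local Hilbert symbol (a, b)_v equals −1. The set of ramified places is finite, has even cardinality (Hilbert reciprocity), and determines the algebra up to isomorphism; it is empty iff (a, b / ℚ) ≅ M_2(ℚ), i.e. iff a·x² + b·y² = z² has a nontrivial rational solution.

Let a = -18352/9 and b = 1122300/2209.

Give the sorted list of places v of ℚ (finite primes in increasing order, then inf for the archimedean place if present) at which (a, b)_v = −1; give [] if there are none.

[]

(a, b) ≡ (-1147, 1247) mod (ℚ^×)²; places V = {2, 3, 5, 29, 31, 37, 43, 47, ∞}.
(a,b)_∞: sgn(-1147)=−, sgn(1247)=+, so +1.
(a,b)_47: α=0, u≡8; β=-2, v≡34 (mod 47); (8|47)=+1, (34|47)=+1; sign (−1)^0·+1^-2·+1^0 = +1.
(a,b)_2: α=4, β=2; u≡5, v≡7 (mod 8); ε(u)ε(v)=0·1, αω(v)=4·0, βω(u)=2·1; sum ≡ 0  ⇒  +1.
(a,b)_43: α=0, u≡1; β=1, v≡8 (mod 43); (1|43)=+1, (8|43)=-1; sign (−1)^0·+1^1·-1^0 = +1.
(a,b)_5: α=0, u≡2; β=2, v≡3 (mod 5); (2|5)=-1, (3|5)=-1; sign (−1)^0·-1^2·-1^0 = +1.
(a,b)_3: α=-2, u≡2; β=2, v≡2 (mod 3); (2|3)=-1, (2|3)=-1; sign (−1)^0·-1^2·-1^-2 = +1.
(a,b)_29: α=0, u≡7; β=1, v≡26 (mod 29); (7|29)=+1, (26|29)=-1; sign (−1)^0·+1^1·-1^0 = +1.
(a,b)_31: α=1, u≡10; β=0, v≡28 (mod 31); (10|31)=+1, (28|31)=+1; sign (−1)^0·+1^0·+1^1 = +1.
(a,b)_37: α=1, u≡23; β=0, v≡12 (mod 37); (23|37)=-1, (12|37)=+1; sign (−1)^0·-1^0·+1^1 = +1.
Ram(a, b) = ∅: the form -1147·x² + 1247·y² − z² is isotropic over every ℚ_v, so by Hasse–Minkowski it is isotropic over ℚ.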